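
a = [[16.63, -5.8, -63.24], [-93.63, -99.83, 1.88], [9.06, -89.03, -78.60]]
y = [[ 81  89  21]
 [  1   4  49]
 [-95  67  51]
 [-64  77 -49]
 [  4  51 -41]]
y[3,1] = 77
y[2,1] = 67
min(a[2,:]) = -89.03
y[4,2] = -41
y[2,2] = 51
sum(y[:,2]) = 31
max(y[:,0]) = 81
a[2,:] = [9.06, -89.03, -78.6]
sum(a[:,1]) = -194.66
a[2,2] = -78.6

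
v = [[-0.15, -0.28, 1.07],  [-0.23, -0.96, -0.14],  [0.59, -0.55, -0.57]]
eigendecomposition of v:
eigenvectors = [[0.84+0.00j,(-0.7+0j),-0.70-0.00j], [-0.17+0.00j,(-0.21-0.32j),-0.21+0.32j], [0.52+0.00j,(0.58-0.18j),(0.58+0.18j)]]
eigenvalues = [(0.57+0j), (-1.12+0.14j), (-1.12-0.14j)]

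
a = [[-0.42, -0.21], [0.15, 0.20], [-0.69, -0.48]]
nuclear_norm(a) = 1.09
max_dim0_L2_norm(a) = 0.82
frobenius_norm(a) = 0.99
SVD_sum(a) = [[-0.39, -0.26], [0.20, 0.13], [-0.70, -0.47]] + [[-0.03, 0.05],[-0.05, 0.07],[0.01, -0.01]]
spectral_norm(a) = 0.99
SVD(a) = [[-0.47,-0.60], [0.24,-0.79], [-0.85,0.11]] @ diag([0.9894194297835452, 0.1027092594014966]) @ [[0.83, 0.56], [0.56, -0.83]]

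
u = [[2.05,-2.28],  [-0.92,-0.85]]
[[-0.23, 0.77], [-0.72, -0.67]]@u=[[-1.18, -0.13], [-0.86, 2.21]]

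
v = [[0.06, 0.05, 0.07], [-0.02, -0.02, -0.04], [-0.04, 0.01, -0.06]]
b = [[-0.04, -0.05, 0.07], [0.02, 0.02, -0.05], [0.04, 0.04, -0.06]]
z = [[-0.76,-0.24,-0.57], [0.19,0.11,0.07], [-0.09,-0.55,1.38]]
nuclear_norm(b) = 0.15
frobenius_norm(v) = 0.14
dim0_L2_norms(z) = [0.79, 0.61, 1.49]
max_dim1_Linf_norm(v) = 0.07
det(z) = -0.03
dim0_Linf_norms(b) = [0.04, 0.05, 0.07]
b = v @ z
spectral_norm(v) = 0.13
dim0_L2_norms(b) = [0.06, 0.07, 0.1]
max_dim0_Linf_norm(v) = 0.07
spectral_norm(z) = 1.57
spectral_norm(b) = 0.14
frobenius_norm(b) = 0.14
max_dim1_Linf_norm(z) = 1.38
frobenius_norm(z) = 1.80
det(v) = 0.00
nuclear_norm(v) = 0.18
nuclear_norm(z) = 2.47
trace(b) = -0.08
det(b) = 0.00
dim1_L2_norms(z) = [0.98, 0.23, 1.49]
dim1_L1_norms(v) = [0.18, 0.08, 0.11]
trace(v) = -0.02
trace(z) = 0.73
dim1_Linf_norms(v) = [0.07, 0.04, 0.06]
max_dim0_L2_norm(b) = 0.1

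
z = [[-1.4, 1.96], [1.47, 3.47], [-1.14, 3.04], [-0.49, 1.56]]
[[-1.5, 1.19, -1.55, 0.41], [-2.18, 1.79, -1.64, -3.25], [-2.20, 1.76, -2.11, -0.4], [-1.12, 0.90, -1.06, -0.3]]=z@[[0.12, -0.08, 0.28, -1.01], [-0.68, 0.55, -0.59, -0.51]]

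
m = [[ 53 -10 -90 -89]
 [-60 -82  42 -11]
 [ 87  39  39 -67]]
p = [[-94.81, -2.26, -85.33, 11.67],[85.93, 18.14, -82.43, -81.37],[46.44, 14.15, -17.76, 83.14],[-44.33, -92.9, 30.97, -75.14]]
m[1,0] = -60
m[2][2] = 39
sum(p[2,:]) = 125.97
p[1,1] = 18.14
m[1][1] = -82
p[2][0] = 46.44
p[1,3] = -81.37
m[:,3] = [-89, -11, -67]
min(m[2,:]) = -67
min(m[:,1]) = -82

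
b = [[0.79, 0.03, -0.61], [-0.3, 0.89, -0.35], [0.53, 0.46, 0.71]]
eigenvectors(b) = [[(-0.09-0.58j), (-0.09+0.58j), (-0.56+0j)],[(0.13-0.41j), 0.13+0.41j, 0.79+0.00j],[(-0.69+0j), -0.69-0.00j, 0.23+0.00j]]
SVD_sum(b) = [[0.02, 0.29, -0.13], [0.06, 0.85, -0.38], [0.01, 0.15, -0.07]] + [[0.09, -0.27, -0.59], [-0.01, 0.04, 0.08], [-0.11, 0.31, 0.68]] + [[0.68, 0.00, 0.11], [-0.35, -0.0, -0.05], [0.63, 0.0, 0.1]]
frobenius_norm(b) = 1.73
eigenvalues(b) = [(0.7+0.72j), (0.7-0.72j), (1+0j)]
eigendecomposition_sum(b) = [[0.24+0.25j, 0.24+0.08j, (-0.24+0.32j)], [0.07+0.24j, 0.13+0.13j, -0.26+0.13j], [(0.33-0.23j), 0.14-0.26j, 0.33+0.34j]] + [[(0.24-0.25j), 0.24-0.08j, (-0.24-0.32j)], [(0.07-0.24j), (0.13-0.13j), -0.26-0.13j], [(0.33+0.23j), (0.14+0.26j), 0.33-0.34j]] + [[(0.32-0j), (-0.45+0j), -0.13-0.00j], [-0.45+0.00j, 0.63-0.00j, 0.18+0.00j], [-0.13+0.00j, 0.18-0.00j, 0.05+0.00j]]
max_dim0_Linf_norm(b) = 0.89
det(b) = 1.00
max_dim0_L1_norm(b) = 1.67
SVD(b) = [[0.32, 0.65, -0.69], [0.93, -0.09, 0.35], [0.17, -0.75, -0.64]] @ diag([1.0030187222831402, 0.9986732762588998, 0.9974493120133036]) @ [[0.06, 0.91, -0.4], [0.14, -0.41, -0.9], [-0.99, -0.00, -0.16]]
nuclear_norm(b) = 3.00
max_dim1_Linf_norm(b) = 0.89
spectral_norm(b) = 1.00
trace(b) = 2.39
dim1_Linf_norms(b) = [0.79, 0.89, 0.71]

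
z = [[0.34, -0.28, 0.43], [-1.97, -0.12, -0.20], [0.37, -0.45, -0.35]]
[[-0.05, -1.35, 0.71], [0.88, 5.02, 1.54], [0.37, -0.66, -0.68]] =z@[[-0.36, -2.46, -0.93], [-0.84, 0.24, -0.73], [-0.37, -1.03, 1.90]]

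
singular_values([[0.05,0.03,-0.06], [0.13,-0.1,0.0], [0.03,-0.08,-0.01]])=[0.18, 0.08, 0.03]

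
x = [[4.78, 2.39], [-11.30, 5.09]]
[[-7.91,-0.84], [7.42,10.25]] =x@ [[-1.13, -0.56],[-1.05, 0.77]]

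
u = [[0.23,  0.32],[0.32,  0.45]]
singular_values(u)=[0.68, 0.0]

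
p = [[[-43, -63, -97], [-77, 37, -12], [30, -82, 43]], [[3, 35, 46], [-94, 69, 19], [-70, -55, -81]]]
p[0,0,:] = [-43, -63, -97]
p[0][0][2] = -97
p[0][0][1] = -63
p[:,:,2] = [[-97, -12, 43], [46, 19, -81]]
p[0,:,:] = [[-43, -63, -97], [-77, 37, -12], [30, -82, 43]]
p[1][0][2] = 46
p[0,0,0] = -43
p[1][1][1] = 69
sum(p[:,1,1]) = 106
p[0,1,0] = -77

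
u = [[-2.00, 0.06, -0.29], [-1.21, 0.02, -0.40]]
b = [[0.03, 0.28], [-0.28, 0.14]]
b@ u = [[-0.40,0.01,-0.12], [0.39,-0.01,0.03]]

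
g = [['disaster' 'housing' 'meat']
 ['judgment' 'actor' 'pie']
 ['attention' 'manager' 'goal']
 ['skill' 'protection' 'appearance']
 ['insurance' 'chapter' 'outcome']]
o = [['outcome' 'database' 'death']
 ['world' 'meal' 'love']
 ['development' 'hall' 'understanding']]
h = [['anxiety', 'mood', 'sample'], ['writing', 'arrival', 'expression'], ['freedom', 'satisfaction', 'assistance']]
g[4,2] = 'outcome'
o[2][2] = 'understanding'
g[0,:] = ['disaster', 'housing', 'meat']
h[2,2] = 'assistance'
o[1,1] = 'meal'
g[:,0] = ['disaster', 'judgment', 'attention', 'skill', 'insurance']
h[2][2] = 'assistance'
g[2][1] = 'manager'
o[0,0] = 'outcome'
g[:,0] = ['disaster', 'judgment', 'attention', 'skill', 'insurance']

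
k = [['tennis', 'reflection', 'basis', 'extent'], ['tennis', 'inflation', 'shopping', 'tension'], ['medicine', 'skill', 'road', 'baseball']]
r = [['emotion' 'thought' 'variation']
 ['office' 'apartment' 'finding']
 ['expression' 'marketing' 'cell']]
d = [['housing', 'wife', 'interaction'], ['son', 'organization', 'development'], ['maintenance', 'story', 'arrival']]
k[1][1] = 'inflation'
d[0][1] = 'wife'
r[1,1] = 'apartment'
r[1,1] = 'apartment'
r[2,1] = 'marketing'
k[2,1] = 'skill'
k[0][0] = 'tennis'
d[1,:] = ['son', 'organization', 'development']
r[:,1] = ['thought', 'apartment', 'marketing']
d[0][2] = 'interaction'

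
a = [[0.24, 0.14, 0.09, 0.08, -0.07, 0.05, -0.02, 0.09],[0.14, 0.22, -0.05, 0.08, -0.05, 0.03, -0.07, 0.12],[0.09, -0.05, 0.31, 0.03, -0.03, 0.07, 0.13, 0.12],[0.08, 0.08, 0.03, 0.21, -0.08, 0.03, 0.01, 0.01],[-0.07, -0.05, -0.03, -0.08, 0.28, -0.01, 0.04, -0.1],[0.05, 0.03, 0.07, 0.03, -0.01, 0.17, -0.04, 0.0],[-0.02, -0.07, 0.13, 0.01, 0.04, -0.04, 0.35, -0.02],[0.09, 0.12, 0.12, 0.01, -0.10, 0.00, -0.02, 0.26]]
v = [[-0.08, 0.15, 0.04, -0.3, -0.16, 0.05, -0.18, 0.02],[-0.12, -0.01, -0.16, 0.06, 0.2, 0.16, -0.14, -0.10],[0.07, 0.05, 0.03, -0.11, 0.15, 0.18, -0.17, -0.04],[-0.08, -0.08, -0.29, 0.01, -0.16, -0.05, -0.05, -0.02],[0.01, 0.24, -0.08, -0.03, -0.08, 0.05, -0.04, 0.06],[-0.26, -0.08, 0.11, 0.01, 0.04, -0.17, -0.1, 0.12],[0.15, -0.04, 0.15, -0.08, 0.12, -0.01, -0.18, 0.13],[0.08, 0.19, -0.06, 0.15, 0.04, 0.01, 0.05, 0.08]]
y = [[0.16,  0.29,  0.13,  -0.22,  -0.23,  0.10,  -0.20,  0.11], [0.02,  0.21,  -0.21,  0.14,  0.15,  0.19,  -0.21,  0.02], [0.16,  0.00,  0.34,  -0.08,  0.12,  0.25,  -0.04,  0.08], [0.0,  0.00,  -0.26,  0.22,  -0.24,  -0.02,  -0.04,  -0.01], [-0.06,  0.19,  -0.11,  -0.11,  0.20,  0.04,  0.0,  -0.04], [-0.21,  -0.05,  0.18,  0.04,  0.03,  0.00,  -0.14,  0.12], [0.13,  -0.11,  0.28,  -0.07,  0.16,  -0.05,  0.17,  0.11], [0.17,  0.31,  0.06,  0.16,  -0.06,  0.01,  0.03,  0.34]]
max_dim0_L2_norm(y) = 0.61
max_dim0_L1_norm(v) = 0.95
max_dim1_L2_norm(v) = 0.43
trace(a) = 2.04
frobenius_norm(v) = 0.99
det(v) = 0.00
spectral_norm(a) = 0.63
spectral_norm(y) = 0.73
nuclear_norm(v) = 2.34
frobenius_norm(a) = 0.91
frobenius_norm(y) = 1.26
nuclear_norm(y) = 3.00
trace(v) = -0.40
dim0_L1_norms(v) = [0.85, 0.84, 0.92, 0.75, 0.95, 0.68, 0.91, 0.57]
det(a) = 0.00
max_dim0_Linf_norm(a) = 0.35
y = a + v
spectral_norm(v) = 0.51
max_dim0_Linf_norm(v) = 0.3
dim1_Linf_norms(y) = [0.29, 0.21, 0.34, 0.26, 0.2, 0.21, 0.28, 0.34]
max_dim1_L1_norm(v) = 0.98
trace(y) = 1.64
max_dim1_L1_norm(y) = 1.44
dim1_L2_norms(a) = [0.33, 0.32, 0.38, 0.26, 0.32, 0.2, 0.39, 0.34]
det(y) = -0.00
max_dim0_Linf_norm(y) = 0.34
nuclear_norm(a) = 2.04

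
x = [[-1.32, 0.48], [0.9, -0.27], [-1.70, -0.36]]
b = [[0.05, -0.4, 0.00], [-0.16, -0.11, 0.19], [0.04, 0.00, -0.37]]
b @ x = [[-0.43, 0.13], [-0.21, -0.12], [0.58, 0.15]]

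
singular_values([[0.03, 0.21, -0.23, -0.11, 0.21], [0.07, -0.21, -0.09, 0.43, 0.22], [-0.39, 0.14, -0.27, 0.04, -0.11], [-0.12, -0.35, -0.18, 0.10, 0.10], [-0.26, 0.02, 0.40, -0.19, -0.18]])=[0.74, 0.55, 0.49, 0.25, 0.18]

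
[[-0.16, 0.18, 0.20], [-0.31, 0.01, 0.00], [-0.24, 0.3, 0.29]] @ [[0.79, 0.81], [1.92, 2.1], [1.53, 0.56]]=[[0.53, 0.36], [-0.23, -0.23], [0.83, 0.60]]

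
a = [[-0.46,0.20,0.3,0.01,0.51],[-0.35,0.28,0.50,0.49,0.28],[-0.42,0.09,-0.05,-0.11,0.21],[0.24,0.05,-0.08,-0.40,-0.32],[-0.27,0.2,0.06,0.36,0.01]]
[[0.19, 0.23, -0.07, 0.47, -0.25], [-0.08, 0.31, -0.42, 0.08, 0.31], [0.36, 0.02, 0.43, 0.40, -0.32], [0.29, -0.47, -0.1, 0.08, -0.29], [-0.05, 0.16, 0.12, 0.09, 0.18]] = a @ [[-1.30, 0.21, -1.08, -0.32, 0.2], [-0.51, -0.09, -0.43, 1.06, -0.60], [0.67, -0.30, -1.20, -0.39, 0.32], [-0.92, 0.67, -0.02, -0.53, 0.95], [-0.98, 0.84, -0.24, 0.45, -0.29]]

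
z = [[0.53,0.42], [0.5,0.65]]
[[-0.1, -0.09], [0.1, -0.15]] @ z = [[-0.1, -0.10], [-0.02, -0.06]]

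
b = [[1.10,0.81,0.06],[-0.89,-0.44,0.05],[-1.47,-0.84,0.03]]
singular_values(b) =[2.39, 0.18, 0.0]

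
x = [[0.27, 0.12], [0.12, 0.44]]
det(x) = 0.10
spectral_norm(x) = 0.50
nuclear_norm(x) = 0.71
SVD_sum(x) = [[0.11, 0.20], [0.2, 0.4]] + [[0.16, -0.08], [-0.08, 0.04]]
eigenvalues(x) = [0.21, 0.5]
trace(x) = 0.71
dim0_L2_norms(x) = [0.3, 0.46]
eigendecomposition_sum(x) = [[0.16, -0.08], [-0.08, 0.04]] + [[0.11, 0.20], [0.2, 0.4]]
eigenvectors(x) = [[-0.89, -0.46],  [0.46, -0.89]]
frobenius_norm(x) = 0.54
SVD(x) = [[0.46, 0.89], [0.89, -0.46]] @ diag([0.5020544116985274, 0.20794558830147258]) @ [[0.46,0.89], [0.89,-0.46]]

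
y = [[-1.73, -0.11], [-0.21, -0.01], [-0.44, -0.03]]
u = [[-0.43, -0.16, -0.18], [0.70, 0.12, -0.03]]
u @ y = [[0.86, 0.05], [-1.22, -0.08]]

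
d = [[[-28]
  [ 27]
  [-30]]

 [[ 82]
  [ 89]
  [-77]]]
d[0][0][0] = -28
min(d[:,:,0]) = -77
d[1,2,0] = -77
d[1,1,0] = 89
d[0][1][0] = 27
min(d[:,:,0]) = -77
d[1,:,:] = [[82], [89], [-77]]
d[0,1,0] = 27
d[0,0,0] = -28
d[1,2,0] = -77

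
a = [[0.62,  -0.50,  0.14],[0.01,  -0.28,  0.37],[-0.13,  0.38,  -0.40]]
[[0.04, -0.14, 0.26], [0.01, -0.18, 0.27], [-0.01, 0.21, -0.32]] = a@ [[0.22, 0.25, 0.20],[0.25, 0.56, -0.08],[0.20, -0.08, 0.66]]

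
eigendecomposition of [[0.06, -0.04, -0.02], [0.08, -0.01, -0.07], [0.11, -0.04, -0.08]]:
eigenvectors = [[(0.3+0j), 0.68+0.00j, 0.68-0.00j], [(0.55+0j), (0.41-0.14j), 0.41+0.14j], [0.78+0.00j, (0.59+0.01j), (0.59-0.01j)]]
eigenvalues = [(-0.07+0j), (0.02+0.01j), (0.02-0.01j)]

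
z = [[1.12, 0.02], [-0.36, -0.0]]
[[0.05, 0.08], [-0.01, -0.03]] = z @ [[0.04, 0.07],[0.03, -0.02]]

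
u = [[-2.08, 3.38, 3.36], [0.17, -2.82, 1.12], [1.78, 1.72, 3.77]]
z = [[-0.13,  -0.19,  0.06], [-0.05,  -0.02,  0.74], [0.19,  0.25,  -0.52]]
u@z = [[0.74, 1.17, 0.63], [0.33, 0.3, -2.66], [0.4, 0.57, -0.58]]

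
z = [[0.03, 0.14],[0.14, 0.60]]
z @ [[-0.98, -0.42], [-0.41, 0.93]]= [[-0.09, 0.12], [-0.38, 0.50]]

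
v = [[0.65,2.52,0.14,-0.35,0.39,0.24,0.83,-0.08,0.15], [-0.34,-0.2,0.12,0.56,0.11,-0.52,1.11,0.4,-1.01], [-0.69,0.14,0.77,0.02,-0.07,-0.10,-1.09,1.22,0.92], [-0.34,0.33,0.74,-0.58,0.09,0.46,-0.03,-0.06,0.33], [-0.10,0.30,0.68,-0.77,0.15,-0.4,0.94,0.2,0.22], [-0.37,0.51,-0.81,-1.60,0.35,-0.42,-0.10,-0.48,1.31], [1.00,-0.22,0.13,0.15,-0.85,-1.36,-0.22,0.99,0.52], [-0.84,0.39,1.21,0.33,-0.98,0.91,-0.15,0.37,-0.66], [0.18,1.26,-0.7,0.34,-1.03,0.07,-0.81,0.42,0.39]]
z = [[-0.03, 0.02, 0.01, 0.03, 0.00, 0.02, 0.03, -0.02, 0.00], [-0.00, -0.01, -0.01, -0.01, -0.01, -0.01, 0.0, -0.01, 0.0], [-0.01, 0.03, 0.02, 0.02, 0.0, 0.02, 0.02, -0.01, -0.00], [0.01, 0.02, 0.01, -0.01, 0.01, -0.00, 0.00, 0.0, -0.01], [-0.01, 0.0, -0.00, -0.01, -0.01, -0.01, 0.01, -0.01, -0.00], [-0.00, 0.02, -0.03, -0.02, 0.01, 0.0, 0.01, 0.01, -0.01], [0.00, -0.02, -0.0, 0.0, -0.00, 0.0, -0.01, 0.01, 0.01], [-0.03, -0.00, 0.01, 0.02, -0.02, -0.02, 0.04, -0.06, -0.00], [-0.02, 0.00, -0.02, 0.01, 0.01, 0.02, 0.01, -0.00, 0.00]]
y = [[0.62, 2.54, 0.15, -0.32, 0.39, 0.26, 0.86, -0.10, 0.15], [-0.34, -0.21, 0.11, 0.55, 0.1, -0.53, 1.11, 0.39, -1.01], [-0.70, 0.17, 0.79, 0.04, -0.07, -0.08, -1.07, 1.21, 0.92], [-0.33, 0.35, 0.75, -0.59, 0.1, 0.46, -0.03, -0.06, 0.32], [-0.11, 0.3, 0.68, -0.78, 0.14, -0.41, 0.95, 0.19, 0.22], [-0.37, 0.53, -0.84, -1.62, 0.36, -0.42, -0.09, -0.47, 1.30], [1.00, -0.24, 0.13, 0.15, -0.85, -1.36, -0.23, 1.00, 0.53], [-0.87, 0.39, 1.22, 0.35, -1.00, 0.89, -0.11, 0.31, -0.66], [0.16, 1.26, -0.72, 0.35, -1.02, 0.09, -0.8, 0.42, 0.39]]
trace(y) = 0.80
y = v + z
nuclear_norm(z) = 0.30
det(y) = -0.53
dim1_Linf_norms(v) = [2.52, 1.11, 1.22, 0.74, 0.94, 1.6, 1.36, 1.21, 1.26]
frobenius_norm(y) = 6.30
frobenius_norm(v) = 6.27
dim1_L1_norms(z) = [0.16, 0.06, 0.13, 0.07, 0.06, 0.11, 0.05, 0.2, 0.09]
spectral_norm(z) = 0.11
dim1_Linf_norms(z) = [0.03, 0.01, 0.03, 0.02, 0.01, 0.03, 0.02, 0.06, 0.02]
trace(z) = -0.11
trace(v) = 0.91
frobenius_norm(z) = 0.14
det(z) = -0.00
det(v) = 0.00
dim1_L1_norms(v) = [5.35, 4.37, 5.02, 2.96, 3.76, 5.95, 5.44, 5.84, 5.2]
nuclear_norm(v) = 15.68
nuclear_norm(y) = 15.79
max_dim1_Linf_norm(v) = 2.52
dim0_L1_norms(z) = [0.11, 0.12, 0.11, 0.13, 0.07, 0.1, 0.13, 0.13, 0.03]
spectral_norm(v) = 3.29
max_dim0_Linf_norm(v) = 2.52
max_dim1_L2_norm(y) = 2.82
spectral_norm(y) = 3.31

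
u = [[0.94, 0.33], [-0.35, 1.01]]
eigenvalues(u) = [(0.98+0.34j), (0.98-0.34j)]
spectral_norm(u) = 1.07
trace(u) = 1.95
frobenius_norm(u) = 1.46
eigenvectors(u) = [[-0.07+0.69j, (-0.07-0.69j)],  [-0.72+0.00j, -0.72-0.00j]]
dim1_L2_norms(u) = [1.0, 1.07]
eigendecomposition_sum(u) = [[0.47+0.22j,(0.16-0.48j)], [-0.18+0.50j,(0.51+0.12j)]] + [[(0.47-0.22j), 0.16+0.48j], [-0.18-0.50j, 0.51-0.12j]]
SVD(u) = [[0.03, 1.00], [1.00, -0.03]] @ diag([1.0689822653410816, 0.9961811664482766]) @ [[-0.30, 0.95], [0.95, 0.3]]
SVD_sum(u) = [[-0.01,0.03], [-0.32,1.02]] + [[0.95, 0.30], [-0.03, -0.01]]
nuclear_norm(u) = 2.07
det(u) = 1.06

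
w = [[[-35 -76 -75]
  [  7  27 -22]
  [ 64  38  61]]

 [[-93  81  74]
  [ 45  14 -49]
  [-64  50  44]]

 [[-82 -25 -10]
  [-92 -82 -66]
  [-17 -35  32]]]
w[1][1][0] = 45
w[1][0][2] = 74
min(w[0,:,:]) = -76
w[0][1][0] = 7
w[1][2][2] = 44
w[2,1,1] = -82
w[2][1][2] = -66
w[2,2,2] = 32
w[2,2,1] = -35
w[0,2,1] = 38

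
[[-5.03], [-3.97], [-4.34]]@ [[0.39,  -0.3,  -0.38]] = [[-1.96, 1.51, 1.91], [-1.55, 1.19, 1.51], [-1.69, 1.30, 1.65]]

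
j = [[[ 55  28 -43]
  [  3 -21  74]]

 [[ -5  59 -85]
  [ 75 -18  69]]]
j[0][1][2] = 74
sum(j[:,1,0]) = 78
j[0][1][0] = 3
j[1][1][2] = 69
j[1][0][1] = 59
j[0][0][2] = -43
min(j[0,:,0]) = 3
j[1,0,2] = -85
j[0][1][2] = 74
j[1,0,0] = -5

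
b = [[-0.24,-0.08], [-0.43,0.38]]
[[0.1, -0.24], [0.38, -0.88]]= b @ [[-0.55, 1.28], [0.37, -0.87]]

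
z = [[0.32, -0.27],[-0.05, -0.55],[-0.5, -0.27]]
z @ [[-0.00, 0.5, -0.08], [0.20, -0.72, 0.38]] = [[-0.05, 0.35, -0.13], [-0.11, 0.37, -0.2], [-0.05, -0.06, -0.06]]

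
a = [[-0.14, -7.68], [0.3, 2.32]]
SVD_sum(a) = [[-0.21, -7.68], [0.06, 2.33]] + [[0.07, -0.0], [0.24, -0.01]]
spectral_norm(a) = 8.03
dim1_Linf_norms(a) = [7.68, 2.32]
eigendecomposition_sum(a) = [[(-0.07+1.2j),(-3.84+4.71j)], [(0.15-0.18j),(1.16-0.31j)]] + [[-0.07-1.20j, -3.84-4.71j],  [(0.15+0.18j), 1.16+0.31j]]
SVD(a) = [[0.96, -0.29], [-0.29, -0.96]] @ diag([8.025807513009005, 0.24660446899479227]) @ [[-0.03, -1.00], [-1.0, 0.03]]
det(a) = 1.98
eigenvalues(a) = [(1.09+0.89j), (1.09-0.89j)]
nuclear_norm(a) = 8.27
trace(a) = 2.18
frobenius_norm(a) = 8.03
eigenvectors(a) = [[0.98+0.00j, 0.98-0.00j], [(-0.16-0.11j), -0.16+0.11j]]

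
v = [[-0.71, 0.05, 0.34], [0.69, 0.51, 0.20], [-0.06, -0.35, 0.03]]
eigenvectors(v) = [[0.88+0.00j, 0.08-0.17j, 0.08+0.17j], [(-0.45+0j), -0.74+0.00j, -0.74-0.00j], [(-0.13+0j), (0.48-0.44j), (0.48+0.44j)]]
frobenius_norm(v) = 1.24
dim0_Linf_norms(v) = [0.71, 0.51, 0.34]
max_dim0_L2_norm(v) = 0.99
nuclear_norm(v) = 1.87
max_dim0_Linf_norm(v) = 0.71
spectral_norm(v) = 1.07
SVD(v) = [[-0.61, -0.77, 0.2], [0.77, -0.51, 0.38], [-0.18, 0.38, 0.90]] @ diag([1.0668940054547569, 0.5838952899911296, 0.21494992777593583]) @ [[0.91, 0.4, -0.05], [0.29, -0.74, -0.60], [0.28, -0.54, 0.8]]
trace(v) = -0.17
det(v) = -0.13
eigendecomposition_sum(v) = [[-0.70+0.00j,0.10-0.00j,0.27+0.00j], [(0.36-0j),-0.05+0.00j,-0.14-0.00j], [0.10-0.00j,-0.01+0.00j,-0.04-0.00j]] + [[-0.01+0.04j, (-0.02+0.07j), (0.04+0.06j)],[(0.17-0.05j), 0.28-0.02j, 0.17-0.24j],[(-0.08+0.13j), -0.17+0.18j, (0.03+0.26j)]] + [[(-0.01-0.04j), (-0.02-0.07j), 0.04-0.06j],  [0.17+0.05j, (0.28+0.02j), (0.17+0.24j)],  [-0.08-0.13j, -0.17-0.18j, 0.03-0.26j]]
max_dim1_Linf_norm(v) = 0.71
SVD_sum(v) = [[-0.59, -0.26, 0.03], [0.75, 0.33, -0.04], [-0.18, -0.08, 0.01]] + [[-0.13, 0.33, 0.27], [-0.09, 0.22, 0.18], [0.07, -0.17, -0.14]] + [[0.01, -0.02, 0.03], [0.02, -0.04, 0.06], [0.05, -0.1, 0.15]]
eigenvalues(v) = [(-0.79+0j), (0.31+0.28j), (0.31-0.28j)]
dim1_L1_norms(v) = [1.1, 1.4, 0.44]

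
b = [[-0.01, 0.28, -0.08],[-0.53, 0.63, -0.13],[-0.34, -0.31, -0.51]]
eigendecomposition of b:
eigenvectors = [[(0.47-0.31j), 0.47+0.31j, 0.07+0.00j], [(0.7+0j), 0.70-0.00j, (0.14+0j)], [(-0.39+0.21j), (-0.39-0.21j), 0.99+0.00j]]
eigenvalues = [(0.34+0.19j), (0.34-0.19j), (-0.58+0j)]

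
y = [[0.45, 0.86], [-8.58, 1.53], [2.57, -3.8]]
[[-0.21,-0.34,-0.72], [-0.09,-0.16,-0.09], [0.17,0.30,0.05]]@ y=[[0.97, 2.04], [1.1, 0.02], [-2.37, 0.42]]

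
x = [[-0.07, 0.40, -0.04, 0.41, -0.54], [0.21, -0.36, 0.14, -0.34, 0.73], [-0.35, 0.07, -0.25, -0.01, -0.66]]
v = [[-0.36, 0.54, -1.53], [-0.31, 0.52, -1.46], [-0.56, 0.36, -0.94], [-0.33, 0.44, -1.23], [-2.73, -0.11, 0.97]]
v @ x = [[0.67, -0.45, 0.47, -0.32, 1.60], [0.64, -0.41, 0.45, -0.29, 1.51], [0.44, -0.42, 0.31, -0.34, 1.19], [0.55, -0.38, 0.38, -0.27, 1.31], [-0.17, -0.98, -0.15, -1.09, 0.75]]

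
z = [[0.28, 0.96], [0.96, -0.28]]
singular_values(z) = [1.0, 1.0]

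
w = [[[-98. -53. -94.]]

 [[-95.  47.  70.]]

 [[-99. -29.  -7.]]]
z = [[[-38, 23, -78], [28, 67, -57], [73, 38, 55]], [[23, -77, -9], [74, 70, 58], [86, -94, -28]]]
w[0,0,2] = -94.0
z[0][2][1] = 38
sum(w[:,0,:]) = -358.0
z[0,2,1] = 38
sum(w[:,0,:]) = -358.0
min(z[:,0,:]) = -78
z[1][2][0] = 86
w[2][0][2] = -7.0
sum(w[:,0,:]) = -358.0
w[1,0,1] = 47.0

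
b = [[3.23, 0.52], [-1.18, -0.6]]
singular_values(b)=[3.51, 0.38]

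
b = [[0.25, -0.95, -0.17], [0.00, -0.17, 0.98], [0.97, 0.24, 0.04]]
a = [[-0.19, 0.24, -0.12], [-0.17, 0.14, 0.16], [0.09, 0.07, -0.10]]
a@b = [[-0.16, 0.11, 0.26],[0.11, 0.18, 0.17],[-0.07, -0.12, 0.05]]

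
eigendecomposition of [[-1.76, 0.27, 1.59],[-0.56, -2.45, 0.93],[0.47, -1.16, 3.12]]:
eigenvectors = [[-0.17-0.65j, -0.17+0.65j, (0.31+0j)], [0.72+0.00j, (0.72-0j), (0.13+0j)], [(0.16+0.08j), (0.16-0.08j), (0.94+0j)]]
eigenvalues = [(-2.11+0.61j), (-2.11-0.61j), (3.12+0j)]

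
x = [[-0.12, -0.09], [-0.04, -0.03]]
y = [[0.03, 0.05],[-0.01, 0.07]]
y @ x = [[-0.01,-0.00], [-0.0,-0.00]]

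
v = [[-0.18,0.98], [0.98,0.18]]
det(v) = -0.993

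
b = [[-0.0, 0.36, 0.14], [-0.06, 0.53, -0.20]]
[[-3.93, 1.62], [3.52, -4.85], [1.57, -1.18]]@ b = [[-0.1,-0.56,-0.87], [0.29,-1.30,1.46], [0.07,-0.06,0.46]]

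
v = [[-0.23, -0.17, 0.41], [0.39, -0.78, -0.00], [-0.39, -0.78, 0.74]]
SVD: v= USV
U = [[-0.32,0.36,-0.88], [-0.42,-0.88,-0.21], [-0.85,0.30,0.43]]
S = [1.31, 0.77, 0.07]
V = [[0.18, 0.79, -0.58], [-0.71, 0.51, 0.48], [-0.68, -0.32, -0.66]]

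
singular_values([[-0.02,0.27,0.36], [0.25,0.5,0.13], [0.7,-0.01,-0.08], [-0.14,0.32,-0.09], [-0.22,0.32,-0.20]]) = [0.79, 0.74, 0.43]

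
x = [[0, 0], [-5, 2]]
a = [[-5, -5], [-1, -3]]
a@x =[[25, -10], [15, -6]]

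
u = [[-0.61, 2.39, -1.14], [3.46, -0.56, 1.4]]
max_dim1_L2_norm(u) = 3.77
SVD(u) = [[-0.47, 0.88], [0.88, 0.47]] @ diag([4.112841012480683, 2.1710685862166743]) @ [[0.81,-0.39,0.43], [0.50,0.85,-0.16]]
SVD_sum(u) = [[-1.56, 0.75, -0.83], [2.96, -1.43, 1.56]] + [[0.95,1.64,-0.31], [0.50,0.87,-0.16]]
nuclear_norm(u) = 6.28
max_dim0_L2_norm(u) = 3.51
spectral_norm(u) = 4.11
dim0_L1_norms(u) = [4.07, 2.95, 2.54]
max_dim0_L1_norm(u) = 4.07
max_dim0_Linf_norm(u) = 3.46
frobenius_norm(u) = 4.65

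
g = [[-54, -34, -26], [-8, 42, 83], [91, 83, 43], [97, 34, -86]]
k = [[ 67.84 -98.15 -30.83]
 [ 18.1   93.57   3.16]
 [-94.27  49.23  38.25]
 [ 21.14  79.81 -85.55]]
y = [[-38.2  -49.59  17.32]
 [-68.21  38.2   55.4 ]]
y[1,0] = -68.21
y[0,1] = -49.59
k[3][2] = -85.55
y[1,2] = 55.4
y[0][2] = 17.32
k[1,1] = 93.57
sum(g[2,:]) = 217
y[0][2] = 17.32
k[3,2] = -85.55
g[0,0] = -54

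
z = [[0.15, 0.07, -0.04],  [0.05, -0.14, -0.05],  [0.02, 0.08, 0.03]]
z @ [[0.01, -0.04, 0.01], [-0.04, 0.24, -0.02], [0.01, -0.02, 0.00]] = [[-0.00, 0.01, 0.00], [0.01, -0.03, 0.0], [-0.00, 0.02, -0.00]]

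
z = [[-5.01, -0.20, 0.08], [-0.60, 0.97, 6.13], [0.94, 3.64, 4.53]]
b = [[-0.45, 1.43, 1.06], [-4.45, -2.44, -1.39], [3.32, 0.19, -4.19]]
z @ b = [[3.41,  -6.66,  -5.37],[16.31,  -2.06,  -27.67],[-1.58,  -6.68,  -23.04]]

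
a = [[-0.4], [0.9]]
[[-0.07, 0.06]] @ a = [[0.08]]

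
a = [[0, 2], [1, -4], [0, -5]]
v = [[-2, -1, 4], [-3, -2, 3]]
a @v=[[-6, -4, 6], [10, 7, -8], [15, 10, -15]]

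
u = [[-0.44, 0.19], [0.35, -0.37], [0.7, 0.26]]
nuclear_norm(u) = 1.39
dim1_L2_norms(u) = [0.48, 0.51, 0.75]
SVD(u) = [[-0.5, 0.34], [0.41, -0.72], [0.76, 0.61]] @ diag([0.8987798509942541, 0.4887686359073654]) @ [[1.00, -0.05], [0.05, 1.00]]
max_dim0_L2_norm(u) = 0.9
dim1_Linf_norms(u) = [0.44, 0.37, 0.7]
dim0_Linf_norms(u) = [0.7, 0.37]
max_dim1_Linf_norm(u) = 0.7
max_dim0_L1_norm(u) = 1.49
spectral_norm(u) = 0.90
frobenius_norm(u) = 1.02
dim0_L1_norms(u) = [1.49, 0.82]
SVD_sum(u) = [[-0.45, 0.02], [0.37, -0.02], [0.68, -0.04]] + [[0.01, 0.17], [-0.02, -0.35], [0.02, 0.3]]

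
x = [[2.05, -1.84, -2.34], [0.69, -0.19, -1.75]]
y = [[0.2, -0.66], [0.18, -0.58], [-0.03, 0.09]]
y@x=[[-0.05, -0.24, 0.69], [-0.03, -0.22, 0.59], [0.00, 0.04, -0.09]]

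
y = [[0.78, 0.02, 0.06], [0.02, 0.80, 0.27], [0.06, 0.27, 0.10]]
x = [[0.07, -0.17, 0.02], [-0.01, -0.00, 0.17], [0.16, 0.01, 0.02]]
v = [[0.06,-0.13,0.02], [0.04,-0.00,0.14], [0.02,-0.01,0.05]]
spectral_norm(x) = 0.20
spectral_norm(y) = 0.90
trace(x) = 0.09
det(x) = -0.00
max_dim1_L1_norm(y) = 1.09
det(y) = 0.00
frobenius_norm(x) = 0.30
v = y @ x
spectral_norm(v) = 0.17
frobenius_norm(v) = 0.21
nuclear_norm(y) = 1.68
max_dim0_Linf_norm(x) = 0.17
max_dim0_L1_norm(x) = 0.24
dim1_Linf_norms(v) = [0.13, 0.14, 0.05]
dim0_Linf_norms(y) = [0.78, 0.8, 0.27]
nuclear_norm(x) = 0.51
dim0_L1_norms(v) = [0.12, 0.14, 0.21]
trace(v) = 0.11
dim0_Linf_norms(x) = [0.16, 0.17, 0.17]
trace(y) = 1.68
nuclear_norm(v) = 0.30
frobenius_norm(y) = 1.19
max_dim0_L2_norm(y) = 0.84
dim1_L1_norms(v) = [0.21, 0.18, 0.08]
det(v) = -0.00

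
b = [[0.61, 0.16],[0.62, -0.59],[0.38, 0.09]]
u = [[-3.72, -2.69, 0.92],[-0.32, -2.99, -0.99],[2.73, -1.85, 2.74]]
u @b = [[-3.59,1.07], [-2.43,1.62], [1.56,1.77]]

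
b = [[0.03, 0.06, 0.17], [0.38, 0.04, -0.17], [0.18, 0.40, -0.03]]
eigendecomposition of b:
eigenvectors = [[(0.57+0j), 0.07+0.36j, 0.07-0.36j], [0.35+0.00j, 0.13-0.62j, (0.13+0.62j)], [(0.75+0j), -0.68+0.00j, (-0.68-0j)]]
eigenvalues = [(0.29+0j), (-0.13+0.27j), (-0.13-0.27j)]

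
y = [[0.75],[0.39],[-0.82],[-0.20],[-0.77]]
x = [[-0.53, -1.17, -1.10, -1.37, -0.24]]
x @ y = [[0.51]]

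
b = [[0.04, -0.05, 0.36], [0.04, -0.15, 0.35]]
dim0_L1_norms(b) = [0.08, 0.2, 0.71]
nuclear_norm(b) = 0.59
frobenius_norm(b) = 0.53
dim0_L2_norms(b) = [0.06, 0.16, 0.5]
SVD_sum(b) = [[0.04, -0.1, 0.35], [0.04, -0.10, 0.36]] + [[0.0,0.05,0.01], [-0.0,-0.05,-0.01]]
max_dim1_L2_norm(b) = 0.38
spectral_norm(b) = 0.52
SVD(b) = [[-0.69, -0.72], [-0.72, 0.69]] @ diag([0.5247893688374922, 0.06997226847220721]) @ [[-0.11, 0.27, -0.96], [-0.02, -0.96, -0.27]]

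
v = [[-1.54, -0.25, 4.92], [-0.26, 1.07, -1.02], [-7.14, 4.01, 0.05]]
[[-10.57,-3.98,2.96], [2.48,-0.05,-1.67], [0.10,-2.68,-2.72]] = v @ [[0.19, -0.17, -0.29], [0.39, -0.96, -1.20], [-2.07, -0.91, 0.45]]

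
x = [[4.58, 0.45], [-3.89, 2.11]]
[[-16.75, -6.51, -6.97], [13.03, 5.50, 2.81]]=x@[[-3.61, -1.42, -1.40], [-0.48, -0.01, -1.25]]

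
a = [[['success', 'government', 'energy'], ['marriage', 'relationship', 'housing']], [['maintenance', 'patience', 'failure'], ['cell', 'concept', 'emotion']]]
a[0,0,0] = 'success'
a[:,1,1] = ['relationship', 'concept']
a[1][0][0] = 'maintenance'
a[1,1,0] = 'cell'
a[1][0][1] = 'patience'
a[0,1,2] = 'housing'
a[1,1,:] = ['cell', 'concept', 'emotion']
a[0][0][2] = 'energy'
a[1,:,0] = ['maintenance', 'cell']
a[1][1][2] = 'emotion'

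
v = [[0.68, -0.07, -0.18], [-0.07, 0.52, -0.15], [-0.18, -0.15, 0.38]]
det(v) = 0.10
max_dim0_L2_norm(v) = 0.71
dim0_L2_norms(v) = [0.71, 0.55, 0.45]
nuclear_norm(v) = 1.58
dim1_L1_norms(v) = [0.93, 0.74, 0.71]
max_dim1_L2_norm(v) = 0.71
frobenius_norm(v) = 1.00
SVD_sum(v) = [[0.63, 0.0, -0.29], [0.0, 0.00, -0.0], [-0.29, -0.00, 0.14]] + [[0.02,-0.11,0.05], [-0.11,0.47,-0.23], [0.05,-0.23,0.11]] + [[0.03, 0.04, 0.06], [0.04, 0.05, 0.08], [0.06, 0.08, 0.13]]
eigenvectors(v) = [[-0.37, -0.91, 0.20],[-0.47, -0.00, -0.88],[-0.8, 0.42, 0.42]]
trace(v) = 1.58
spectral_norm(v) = 0.76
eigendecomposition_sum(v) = [[0.03,0.04,0.06], [0.04,0.05,0.08], [0.06,0.08,0.13]] + [[0.63, 0.0, -0.29],[0.00, 0.00, -0.00],[-0.29, -0.00, 0.14]] + [[0.02, -0.11, 0.05], [-0.11, 0.47, -0.23], [0.05, -0.23, 0.11]]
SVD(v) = [[-0.91, 0.2, 0.37], [-0.0, -0.88, 0.47], [0.42, 0.42, 0.80]] @ diag([0.7643077800309143, 0.6077920008214985, 0.20790021914758686]) @ [[-0.91,-0.00,0.42], [0.2,-0.88,0.42], [0.37,0.47,0.8]]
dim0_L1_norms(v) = [0.93, 0.74, 0.71]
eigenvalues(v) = [0.21, 0.76, 0.61]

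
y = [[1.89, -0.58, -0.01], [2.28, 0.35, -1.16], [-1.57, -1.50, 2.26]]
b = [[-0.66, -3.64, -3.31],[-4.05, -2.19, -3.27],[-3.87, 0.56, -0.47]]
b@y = [[-4.35, 4.07, -3.25],[-7.51, 6.49, -4.81],[-5.30, 3.15, -1.67]]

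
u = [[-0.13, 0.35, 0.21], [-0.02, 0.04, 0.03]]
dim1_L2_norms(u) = [0.43, 0.05]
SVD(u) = [[-0.99,-0.12], [-0.12,0.99]] @ diag([0.4316925609049496, 0.006444599237051192]) @ [[0.3, -0.82, -0.49], [-0.58, -0.57, 0.58]]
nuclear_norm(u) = 0.44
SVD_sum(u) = [[-0.13,0.35,0.21], [-0.02,0.04,0.03]] + [[0.0, 0.0, -0.0],  [-0.0, -0.0, 0.0]]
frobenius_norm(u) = 0.43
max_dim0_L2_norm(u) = 0.35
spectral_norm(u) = 0.43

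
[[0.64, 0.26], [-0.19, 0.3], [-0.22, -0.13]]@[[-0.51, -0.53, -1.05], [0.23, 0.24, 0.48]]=[[-0.27, -0.28, -0.55], [0.17, 0.17, 0.34], [0.08, 0.09, 0.17]]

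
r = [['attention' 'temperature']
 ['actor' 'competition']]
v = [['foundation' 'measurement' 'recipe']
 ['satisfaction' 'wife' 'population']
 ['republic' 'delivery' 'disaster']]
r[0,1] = 'temperature'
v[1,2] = 'population'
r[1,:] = ['actor', 'competition']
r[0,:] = ['attention', 'temperature']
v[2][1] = 'delivery'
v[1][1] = 'wife'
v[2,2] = 'disaster'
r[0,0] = 'attention'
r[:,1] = ['temperature', 'competition']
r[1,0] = 'actor'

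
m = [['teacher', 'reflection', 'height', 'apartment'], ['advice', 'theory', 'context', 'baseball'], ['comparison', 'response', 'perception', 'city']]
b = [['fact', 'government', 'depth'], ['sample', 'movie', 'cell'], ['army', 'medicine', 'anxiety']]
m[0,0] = 'teacher'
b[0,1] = 'government'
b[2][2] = 'anxiety'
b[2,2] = 'anxiety'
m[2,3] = 'city'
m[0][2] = 'height'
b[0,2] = 'depth'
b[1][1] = 'movie'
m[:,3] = ['apartment', 'baseball', 'city']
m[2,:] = ['comparison', 'response', 'perception', 'city']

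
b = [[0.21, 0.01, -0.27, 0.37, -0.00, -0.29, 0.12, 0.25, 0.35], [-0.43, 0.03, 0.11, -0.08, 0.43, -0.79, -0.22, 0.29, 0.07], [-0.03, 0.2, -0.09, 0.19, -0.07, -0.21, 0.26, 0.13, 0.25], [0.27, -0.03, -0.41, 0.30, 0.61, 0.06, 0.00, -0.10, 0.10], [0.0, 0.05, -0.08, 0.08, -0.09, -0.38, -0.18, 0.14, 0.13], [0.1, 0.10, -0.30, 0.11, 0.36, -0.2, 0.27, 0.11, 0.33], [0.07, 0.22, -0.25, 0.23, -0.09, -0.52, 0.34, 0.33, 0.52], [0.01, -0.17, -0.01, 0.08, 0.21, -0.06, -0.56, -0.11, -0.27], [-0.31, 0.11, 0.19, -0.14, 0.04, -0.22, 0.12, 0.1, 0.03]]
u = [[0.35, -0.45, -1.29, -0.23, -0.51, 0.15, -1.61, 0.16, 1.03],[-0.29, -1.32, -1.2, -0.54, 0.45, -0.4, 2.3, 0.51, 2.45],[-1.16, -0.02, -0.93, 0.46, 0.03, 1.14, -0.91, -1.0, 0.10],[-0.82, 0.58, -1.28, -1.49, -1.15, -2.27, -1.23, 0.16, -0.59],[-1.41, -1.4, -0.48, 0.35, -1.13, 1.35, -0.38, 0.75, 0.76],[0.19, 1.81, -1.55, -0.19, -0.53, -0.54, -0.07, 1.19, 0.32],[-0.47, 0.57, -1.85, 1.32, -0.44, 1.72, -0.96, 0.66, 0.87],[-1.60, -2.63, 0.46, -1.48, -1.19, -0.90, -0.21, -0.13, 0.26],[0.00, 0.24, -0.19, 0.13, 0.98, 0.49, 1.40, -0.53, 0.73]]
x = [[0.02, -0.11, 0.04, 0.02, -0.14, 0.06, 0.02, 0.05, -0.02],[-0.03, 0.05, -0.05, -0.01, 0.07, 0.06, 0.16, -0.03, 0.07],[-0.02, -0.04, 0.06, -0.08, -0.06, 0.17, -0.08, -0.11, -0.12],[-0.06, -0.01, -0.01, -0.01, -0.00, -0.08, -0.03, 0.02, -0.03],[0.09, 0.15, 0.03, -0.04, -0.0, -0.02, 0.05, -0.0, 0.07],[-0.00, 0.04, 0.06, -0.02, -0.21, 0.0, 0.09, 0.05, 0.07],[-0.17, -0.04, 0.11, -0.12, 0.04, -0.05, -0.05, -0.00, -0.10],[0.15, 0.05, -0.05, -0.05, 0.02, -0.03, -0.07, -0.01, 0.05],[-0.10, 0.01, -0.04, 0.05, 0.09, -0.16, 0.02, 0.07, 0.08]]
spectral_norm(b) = 1.56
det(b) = -0.00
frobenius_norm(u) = 9.28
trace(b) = 0.42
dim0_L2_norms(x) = [0.27, 0.21, 0.17, 0.17, 0.29, 0.27, 0.23, 0.15, 0.22]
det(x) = -0.00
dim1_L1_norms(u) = [5.78, 9.46, 5.75, 9.57, 8.01, 6.39, 8.86, 8.86, 4.69]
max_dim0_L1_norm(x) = 0.64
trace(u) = -5.42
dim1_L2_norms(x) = [0.2, 0.21, 0.28, 0.11, 0.2, 0.26, 0.27, 0.2, 0.24]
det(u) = 0.01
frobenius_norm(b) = 2.25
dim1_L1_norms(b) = [1.87, 2.45, 1.43, 1.88, 1.13, 1.88, 2.57, 1.48, 1.26]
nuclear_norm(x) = 1.62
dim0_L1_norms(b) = [1.43, 0.92, 1.71, 1.58, 1.9, 2.73, 2.07, 1.56, 2.05]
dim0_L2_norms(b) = [0.64, 0.38, 0.68, 0.61, 0.87, 1.12, 0.82, 0.58, 0.82]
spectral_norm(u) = 4.80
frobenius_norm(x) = 0.67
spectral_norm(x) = 0.39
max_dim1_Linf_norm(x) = 0.21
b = u @ x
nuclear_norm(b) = 4.61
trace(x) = 0.14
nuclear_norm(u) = 21.72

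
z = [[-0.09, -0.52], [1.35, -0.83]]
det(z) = 0.777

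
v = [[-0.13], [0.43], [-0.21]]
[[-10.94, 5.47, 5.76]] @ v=[[2.56]]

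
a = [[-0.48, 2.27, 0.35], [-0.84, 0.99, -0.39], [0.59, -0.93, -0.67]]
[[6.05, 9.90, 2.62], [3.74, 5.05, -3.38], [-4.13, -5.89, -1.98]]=a @ [[-2.71,-2.53,3.46], [1.92,3.58,1.22], [1.12,1.60,4.31]]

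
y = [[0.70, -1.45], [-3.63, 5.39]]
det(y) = -1.490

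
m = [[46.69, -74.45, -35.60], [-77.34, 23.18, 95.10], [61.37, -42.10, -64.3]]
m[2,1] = -42.1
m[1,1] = 23.18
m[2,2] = -64.3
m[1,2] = 95.1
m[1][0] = -77.34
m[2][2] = -64.3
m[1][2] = 95.1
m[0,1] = -74.45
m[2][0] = 61.37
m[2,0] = 61.37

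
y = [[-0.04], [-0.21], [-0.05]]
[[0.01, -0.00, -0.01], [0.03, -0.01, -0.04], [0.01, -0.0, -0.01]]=y @ [[-0.13, 0.05, 0.2]]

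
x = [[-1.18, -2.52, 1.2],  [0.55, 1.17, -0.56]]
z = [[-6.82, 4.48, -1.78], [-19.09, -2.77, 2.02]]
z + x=[[-8.00, 1.96, -0.58],[-18.54, -1.6, 1.46]]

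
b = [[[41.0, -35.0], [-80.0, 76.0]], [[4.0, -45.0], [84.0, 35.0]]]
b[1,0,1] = -45.0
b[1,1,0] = 84.0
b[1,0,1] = -45.0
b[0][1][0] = -80.0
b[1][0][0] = 4.0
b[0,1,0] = -80.0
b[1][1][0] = 84.0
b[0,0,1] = -35.0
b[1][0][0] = 4.0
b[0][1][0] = -80.0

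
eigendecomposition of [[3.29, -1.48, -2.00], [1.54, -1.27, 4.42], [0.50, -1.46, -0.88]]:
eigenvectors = [[(-0.94+0j), -0.13-0.29j, (-0.13+0.29j)], [-0.35+0.00j, (-0.85+0j), (-0.85-0j)], [0.01+0.00j, -0.04-0.43j, (-0.04+0.43j)]]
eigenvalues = [(2.76+0j), (-0.81+2.76j), (-0.81-2.76j)]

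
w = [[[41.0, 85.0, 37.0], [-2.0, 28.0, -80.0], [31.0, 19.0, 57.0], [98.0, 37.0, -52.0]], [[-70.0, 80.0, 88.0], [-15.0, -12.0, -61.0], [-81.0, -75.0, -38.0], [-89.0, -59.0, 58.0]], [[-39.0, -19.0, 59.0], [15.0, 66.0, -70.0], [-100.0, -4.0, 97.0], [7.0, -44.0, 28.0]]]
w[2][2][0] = -100.0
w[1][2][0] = -81.0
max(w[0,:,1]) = 85.0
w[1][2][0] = -81.0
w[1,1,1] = -12.0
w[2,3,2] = 28.0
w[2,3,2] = 28.0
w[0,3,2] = -52.0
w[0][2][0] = 31.0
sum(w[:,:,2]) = 123.0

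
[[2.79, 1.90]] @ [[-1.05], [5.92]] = [[8.32]]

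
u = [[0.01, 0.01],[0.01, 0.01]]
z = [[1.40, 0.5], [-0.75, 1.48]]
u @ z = [[0.01, 0.02], [0.01, 0.02]]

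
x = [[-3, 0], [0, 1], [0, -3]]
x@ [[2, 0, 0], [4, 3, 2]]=[[-6, 0, 0], [4, 3, 2], [-12, -9, -6]]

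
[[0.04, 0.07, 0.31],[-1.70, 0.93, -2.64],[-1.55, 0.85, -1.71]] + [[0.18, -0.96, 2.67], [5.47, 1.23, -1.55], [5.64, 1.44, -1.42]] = [[0.22, -0.89, 2.98], [3.77, 2.16, -4.19], [4.09, 2.29, -3.13]]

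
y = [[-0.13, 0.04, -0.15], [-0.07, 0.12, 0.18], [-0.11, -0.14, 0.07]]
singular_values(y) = [0.25, 0.19, 0.18]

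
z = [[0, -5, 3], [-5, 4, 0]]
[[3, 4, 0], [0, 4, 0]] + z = [[3, -1, 3], [-5, 8, 0]]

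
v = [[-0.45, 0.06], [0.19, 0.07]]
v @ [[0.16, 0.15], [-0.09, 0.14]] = [[-0.08, -0.06], [0.02, 0.04]]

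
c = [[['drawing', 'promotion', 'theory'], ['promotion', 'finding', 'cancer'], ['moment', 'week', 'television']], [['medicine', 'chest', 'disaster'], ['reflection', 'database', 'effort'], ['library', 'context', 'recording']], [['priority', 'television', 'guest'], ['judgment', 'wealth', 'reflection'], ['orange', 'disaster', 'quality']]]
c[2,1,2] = 'reflection'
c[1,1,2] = 'effort'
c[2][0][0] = 'priority'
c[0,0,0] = 'drawing'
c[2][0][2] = 'guest'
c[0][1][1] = 'finding'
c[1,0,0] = 'medicine'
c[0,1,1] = 'finding'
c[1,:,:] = [['medicine', 'chest', 'disaster'], ['reflection', 'database', 'effort'], ['library', 'context', 'recording']]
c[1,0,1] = 'chest'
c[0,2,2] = 'television'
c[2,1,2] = 'reflection'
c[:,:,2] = [['theory', 'cancer', 'television'], ['disaster', 'effort', 'recording'], ['guest', 'reflection', 'quality']]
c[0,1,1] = 'finding'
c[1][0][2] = 'disaster'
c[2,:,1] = ['television', 'wealth', 'disaster']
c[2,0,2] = 'guest'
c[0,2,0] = 'moment'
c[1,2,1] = 'context'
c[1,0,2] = 'disaster'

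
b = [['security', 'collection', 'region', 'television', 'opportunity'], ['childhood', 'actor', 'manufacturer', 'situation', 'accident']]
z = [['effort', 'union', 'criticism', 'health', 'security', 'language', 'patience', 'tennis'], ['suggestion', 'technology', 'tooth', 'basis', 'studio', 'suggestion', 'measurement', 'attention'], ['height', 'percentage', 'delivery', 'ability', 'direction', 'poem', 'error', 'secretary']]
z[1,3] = 'basis'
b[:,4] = ['opportunity', 'accident']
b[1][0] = 'childhood'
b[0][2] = 'region'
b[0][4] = 'opportunity'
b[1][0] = 'childhood'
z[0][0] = 'effort'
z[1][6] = 'measurement'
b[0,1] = 'collection'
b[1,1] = 'actor'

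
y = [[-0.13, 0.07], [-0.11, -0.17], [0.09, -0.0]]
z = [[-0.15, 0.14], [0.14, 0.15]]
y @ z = [[0.03, -0.01],[-0.01, -0.04],[-0.01, 0.01]]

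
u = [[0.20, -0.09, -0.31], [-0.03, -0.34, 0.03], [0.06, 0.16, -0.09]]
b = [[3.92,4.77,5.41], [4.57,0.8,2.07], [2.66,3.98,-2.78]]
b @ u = [[0.97, -1.11, -1.56], [1.01, -0.35, -1.58], [0.25, -2.04, -0.46]]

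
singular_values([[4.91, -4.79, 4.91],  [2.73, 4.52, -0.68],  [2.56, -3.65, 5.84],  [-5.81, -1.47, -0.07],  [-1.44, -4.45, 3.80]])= [12.25, 8.39, 2.29]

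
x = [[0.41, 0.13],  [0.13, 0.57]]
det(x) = 0.217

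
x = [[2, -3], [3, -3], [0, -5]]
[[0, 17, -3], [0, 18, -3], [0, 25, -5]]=x @ [[0, 1, 0], [0, -5, 1]]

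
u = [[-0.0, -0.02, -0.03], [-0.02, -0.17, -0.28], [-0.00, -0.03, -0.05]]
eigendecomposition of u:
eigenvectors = [[0.11, -0.61, -0.35], [0.98, 0.7, -0.79], [0.17, -0.39, 0.5]]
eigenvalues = [-0.22, 0.0, -0.0]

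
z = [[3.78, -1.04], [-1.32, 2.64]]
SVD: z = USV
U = [[-0.84, 0.55], [0.55, 0.84]]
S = [4.52, 1.9]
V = [[-0.86,0.51], [0.51,0.86]]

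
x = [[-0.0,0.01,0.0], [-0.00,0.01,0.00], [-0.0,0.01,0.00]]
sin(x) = [[0.00, 0.01, 0.0], [0.0, 0.01, 0.00], [0.0, 0.01, 0.0]]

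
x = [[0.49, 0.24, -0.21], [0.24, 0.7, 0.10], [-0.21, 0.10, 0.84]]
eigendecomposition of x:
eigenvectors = [[0.79, -0.46, 0.40],[-0.49, -0.1, 0.86],[0.36, 0.88, 0.31]]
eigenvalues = [0.24, 0.94, 0.85]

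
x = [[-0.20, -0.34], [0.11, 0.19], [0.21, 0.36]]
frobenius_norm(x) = 0.61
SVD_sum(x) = [[-0.20, -0.34], [0.11, 0.19], [0.21, 0.36]] + [[-0.00,0.00], [-0.00,0.00], [-0.0,0.0]]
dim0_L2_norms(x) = [0.31, 0.53]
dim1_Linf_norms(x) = [0.34, 0.19, 0.36]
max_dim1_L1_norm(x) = 0.57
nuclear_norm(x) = 0.62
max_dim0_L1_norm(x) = 0.89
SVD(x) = [[-0.64, -0.69],[0.36, -0.65],[0.68, -0.31]] @ diag([0.6144085402176956, 0.0014648233888173068]) @ [[0.5, 0.86], [0.86, -0.50]]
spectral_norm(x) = 0.61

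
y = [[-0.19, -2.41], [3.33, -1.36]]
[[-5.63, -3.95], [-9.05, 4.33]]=y @ [[-1.71, 1.91], [2.47, 1.49]]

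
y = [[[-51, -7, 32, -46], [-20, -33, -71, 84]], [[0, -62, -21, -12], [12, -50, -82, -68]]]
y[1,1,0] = 12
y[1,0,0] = 0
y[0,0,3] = -46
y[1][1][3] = -68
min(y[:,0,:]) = -62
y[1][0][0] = 0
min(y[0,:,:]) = -71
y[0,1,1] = -33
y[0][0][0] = -51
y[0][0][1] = -7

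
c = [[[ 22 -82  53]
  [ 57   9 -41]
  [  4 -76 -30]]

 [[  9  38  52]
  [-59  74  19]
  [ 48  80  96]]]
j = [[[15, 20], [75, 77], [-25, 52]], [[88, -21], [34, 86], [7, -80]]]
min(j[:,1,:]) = 34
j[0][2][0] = -25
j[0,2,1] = 52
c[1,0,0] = 9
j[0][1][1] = 77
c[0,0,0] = 22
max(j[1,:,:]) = 88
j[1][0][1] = -21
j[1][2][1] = -80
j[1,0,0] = 88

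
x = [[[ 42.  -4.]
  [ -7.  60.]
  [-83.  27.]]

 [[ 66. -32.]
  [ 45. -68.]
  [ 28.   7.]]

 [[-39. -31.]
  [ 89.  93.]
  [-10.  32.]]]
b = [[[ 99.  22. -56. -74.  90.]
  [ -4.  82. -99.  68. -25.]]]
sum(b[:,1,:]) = 22.0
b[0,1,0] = -4.0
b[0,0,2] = -56.0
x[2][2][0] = -10.0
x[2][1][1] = 93.0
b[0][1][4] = -25.0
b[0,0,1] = 22.0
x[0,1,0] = -7.0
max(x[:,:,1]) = 93.0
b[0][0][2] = -56.0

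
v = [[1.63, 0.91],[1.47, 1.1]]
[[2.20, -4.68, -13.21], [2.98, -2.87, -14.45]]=v @[[-0.65,-5.56,-3.03],[3.58,4.82,-9.09]]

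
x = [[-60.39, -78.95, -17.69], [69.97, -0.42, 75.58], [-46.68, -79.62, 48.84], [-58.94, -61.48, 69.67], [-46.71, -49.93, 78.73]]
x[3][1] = -61.48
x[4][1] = -49.93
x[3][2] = 69.67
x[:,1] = [-78.95, -0.42, -79.62, -61.48, -49.93]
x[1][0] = 69.97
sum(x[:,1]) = -270.4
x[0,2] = -17.69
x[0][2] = -17.69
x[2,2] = 48.84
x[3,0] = -58.94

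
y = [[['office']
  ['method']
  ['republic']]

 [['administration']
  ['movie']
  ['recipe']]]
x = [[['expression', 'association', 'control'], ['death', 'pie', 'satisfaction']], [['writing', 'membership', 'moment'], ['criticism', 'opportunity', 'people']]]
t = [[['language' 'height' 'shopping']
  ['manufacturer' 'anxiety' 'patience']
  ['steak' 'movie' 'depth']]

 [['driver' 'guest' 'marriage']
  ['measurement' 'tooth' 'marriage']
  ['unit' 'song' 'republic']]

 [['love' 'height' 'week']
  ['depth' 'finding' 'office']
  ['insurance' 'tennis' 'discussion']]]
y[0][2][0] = 'republic'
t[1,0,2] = 'marriage'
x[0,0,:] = ['expression', 'association', 'control']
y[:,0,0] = ['office', 'administration']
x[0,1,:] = ['death', 'pie', 'satisfaction']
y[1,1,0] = 'movie'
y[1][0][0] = 'administration'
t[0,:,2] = ['shopping', 'patience', 'depth']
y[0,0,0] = 'office'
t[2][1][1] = 'finding'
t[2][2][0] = 'insurance'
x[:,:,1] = [['association', 'pie'], ['membership', 'opportunity']]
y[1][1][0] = 'movie'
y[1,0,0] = 'administration'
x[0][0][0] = 'expression'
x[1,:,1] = ['membership', 'opportunity']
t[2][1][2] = 'office'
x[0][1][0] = 'death'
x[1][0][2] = 'moment'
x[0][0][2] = 'control'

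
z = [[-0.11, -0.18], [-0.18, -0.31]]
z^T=[[-0.11, -0.18], [-0.18, -0.31]]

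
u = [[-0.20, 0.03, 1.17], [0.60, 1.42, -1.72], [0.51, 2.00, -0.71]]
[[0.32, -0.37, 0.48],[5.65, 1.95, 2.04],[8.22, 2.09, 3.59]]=u @ [[0.87, 1.84, -2.53], [4.0, 0.57, 2.41], [0.32, -0.02, -0.08]]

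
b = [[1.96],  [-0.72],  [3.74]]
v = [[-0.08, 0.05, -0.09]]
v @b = [[-0.53]]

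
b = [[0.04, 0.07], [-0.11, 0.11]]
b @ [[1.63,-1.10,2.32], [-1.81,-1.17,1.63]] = [[-0.06, -0.13, 0.21], [-0.38, -0.01, -0.08]]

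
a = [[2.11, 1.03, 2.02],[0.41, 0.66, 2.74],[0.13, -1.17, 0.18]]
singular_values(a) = [4.0, 1.35, 1.14]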